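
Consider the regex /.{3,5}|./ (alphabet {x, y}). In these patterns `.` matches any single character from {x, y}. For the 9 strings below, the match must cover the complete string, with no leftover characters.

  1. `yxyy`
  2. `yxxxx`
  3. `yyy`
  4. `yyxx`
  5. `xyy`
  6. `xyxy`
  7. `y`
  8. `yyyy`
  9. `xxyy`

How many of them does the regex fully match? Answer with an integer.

9

1. `yxyy` → match
2. `yxxxx` → match
3. `yyy` → match
4. `yyxx` → match
5. `xyy` → match
6. `xyxy` → match
7. `y` → match
8. `yyyy` → match
9. `xxyy` → match
Total matched: 9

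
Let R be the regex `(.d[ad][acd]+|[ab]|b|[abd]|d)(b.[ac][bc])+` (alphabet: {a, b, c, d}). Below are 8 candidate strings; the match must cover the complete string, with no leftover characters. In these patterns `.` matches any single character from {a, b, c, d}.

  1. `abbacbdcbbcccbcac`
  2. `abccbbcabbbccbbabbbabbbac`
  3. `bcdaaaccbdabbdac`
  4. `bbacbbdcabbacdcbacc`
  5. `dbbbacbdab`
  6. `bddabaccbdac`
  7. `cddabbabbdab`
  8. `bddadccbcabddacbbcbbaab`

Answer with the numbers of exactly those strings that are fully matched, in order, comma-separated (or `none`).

1 → match
2 → match
3 → no match
4 → no match
5 → no match
6 → match
7 → match
8 → no match

1, 2, 6, 7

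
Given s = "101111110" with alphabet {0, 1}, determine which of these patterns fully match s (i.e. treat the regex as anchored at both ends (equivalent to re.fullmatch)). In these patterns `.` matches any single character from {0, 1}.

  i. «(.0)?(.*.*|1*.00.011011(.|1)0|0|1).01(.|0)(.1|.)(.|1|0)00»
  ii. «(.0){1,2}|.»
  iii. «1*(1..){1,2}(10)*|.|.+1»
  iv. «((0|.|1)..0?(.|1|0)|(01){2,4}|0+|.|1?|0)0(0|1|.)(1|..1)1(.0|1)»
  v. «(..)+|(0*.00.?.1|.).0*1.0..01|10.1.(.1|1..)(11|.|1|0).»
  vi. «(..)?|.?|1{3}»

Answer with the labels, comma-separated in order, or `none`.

iv, v

i → no match — must end with "00"
ii → no match
iii → no match
iv → match
v → match
vi → no match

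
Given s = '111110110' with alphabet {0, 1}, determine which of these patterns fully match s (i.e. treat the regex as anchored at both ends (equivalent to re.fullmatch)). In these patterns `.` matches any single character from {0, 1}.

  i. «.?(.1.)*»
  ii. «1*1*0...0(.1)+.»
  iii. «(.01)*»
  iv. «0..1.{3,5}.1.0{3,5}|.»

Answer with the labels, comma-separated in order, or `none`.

i

i → match
ii → no match
iii → no match
iv → no match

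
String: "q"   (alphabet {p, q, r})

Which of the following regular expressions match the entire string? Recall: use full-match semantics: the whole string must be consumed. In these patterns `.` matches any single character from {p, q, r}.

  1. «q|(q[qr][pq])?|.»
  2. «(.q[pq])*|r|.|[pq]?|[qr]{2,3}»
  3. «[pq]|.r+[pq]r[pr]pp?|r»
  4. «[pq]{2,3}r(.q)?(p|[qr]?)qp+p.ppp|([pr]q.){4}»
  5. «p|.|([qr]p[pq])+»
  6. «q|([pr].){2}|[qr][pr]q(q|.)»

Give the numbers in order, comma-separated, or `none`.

1, 2, 3, 5, 6

1 → match
2 → match
3 → match
4 → no match
5 → match
6 → match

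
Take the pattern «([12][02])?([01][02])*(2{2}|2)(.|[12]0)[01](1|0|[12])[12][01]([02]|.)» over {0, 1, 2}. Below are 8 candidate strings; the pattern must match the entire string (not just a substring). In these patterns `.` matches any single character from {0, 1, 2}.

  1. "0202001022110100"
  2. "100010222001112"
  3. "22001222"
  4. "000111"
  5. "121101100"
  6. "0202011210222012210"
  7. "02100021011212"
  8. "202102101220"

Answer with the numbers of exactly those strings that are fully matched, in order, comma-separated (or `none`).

1 → match
2 → match
3 → no match
4 → no match
5 → no match
6 → no match
7 → match
8 → no match

1, 2, 7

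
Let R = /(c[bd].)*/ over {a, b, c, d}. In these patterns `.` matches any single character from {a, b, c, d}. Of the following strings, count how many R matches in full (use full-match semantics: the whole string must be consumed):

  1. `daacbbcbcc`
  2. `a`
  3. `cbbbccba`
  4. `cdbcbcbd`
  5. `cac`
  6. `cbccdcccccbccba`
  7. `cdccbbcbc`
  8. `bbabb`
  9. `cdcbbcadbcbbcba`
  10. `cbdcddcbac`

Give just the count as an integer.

1 → no match
2 → no match
3 → no match
4 → no match
5 → no match
6 → no match
7 → match
8 → no match
9 → no match
10 → no match
Total matched: 1

1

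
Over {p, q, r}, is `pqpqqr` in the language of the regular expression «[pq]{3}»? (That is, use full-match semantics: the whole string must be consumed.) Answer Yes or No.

No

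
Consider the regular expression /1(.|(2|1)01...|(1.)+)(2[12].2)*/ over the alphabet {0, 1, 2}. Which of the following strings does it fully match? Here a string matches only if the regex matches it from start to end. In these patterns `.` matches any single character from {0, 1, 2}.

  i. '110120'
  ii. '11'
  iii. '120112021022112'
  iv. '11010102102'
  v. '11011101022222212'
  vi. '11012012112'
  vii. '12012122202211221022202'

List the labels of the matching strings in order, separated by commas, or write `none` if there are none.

ii, iii, iv, v, vi, vii

i → no match
ii → match
iii → match
iv → match
v → match
vi → match
vii → match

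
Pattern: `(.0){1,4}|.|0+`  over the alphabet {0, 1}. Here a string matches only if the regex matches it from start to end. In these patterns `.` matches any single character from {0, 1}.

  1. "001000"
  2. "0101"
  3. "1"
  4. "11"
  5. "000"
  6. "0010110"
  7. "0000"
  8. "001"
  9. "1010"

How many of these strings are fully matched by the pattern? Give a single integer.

5

1 → match
2 → no match
3 → match
4 → no match
5 → match
6 → no match
7 → match
8 → no match
9 → match
Total matched: 5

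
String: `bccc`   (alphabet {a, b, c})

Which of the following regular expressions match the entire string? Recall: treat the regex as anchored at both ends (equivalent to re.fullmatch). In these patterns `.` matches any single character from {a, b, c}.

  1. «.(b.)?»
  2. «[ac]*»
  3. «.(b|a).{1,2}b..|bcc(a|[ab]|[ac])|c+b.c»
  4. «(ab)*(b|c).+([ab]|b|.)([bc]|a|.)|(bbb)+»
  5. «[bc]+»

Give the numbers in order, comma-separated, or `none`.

3, 4, 5

1 → no match
2 → no match
3 → match
4 → match
5 → match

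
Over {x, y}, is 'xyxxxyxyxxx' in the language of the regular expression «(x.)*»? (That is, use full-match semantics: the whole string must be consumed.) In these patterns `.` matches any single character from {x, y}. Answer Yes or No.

No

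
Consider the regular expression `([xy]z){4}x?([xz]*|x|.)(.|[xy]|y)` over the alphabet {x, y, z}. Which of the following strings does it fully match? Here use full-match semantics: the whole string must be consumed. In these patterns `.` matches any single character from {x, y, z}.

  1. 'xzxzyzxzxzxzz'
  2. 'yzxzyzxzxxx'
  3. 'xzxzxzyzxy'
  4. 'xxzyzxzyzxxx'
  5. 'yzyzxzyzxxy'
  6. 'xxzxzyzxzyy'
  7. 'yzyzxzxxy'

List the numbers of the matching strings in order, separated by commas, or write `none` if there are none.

1, 2, 3, 5

1 → match
2. 'yzxzyzxzxxx' → match
3. 'xzxzxzyzxy' → match
4. 'xxzyzxzyzxxx' → no match
5. 'yzyzxzyzxxy' → match
6. 'xxzxzyzxzyy' → no match
7. 'yzyzxzxxy' → no match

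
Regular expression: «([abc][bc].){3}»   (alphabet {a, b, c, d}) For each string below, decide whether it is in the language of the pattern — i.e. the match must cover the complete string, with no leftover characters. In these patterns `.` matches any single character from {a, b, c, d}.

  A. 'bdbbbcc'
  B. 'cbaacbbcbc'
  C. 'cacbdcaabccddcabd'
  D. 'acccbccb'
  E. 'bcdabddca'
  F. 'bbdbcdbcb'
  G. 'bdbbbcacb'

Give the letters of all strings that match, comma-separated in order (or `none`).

A → no match
B → no match
C → no match
D → no match
E → no match
F → match
G → no match

F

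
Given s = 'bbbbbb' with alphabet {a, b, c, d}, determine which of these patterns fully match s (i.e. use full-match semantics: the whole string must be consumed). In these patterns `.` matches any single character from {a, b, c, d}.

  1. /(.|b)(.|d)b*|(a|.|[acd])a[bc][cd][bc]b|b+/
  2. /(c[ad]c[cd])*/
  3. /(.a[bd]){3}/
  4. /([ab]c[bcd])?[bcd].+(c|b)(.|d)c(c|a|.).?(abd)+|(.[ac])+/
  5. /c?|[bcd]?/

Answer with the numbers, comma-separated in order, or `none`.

1

1 → match
2 → no match
3 → no match
4 → no match
5 → no match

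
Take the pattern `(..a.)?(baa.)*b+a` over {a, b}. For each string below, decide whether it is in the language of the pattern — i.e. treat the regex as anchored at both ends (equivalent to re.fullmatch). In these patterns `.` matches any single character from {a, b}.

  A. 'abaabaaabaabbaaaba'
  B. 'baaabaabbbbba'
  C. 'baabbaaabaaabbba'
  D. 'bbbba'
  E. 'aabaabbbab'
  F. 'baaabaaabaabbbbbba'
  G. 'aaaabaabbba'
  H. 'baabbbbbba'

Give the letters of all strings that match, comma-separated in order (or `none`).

A → match
B → match
C → match
D → match
E → no match — must end with 'ba'
F → match
G → match
H → match

A, B, C, D, F, G, H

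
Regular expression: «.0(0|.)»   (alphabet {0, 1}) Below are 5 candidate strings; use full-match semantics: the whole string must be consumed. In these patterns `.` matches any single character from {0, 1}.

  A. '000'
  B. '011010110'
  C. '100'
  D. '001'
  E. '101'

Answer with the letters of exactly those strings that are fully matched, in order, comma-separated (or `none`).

A → match
B → no match
C → match
D → match
E → match

A, C, D, E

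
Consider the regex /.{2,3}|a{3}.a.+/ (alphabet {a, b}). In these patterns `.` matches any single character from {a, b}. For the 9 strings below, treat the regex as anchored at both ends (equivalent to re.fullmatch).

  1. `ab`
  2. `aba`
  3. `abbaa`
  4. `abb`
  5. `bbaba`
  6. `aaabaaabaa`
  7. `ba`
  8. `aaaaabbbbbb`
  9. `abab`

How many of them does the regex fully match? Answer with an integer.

1 → match
2 → match
3 → no match
4 → match
5 → no match
6 → match
7 → match
8 → match
9 → no match
Total matched: 6

6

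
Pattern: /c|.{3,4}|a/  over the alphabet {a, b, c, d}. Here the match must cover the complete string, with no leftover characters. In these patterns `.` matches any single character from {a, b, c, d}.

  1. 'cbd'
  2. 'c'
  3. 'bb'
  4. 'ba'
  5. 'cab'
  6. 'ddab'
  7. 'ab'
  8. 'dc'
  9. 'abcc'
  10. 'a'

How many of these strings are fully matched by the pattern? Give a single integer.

6

1 → match
2 → match
3 → no match
4 → no match
5 → match
6 → match
7 → no match
8 → no match
9 → match
10 → match
Total matched: 6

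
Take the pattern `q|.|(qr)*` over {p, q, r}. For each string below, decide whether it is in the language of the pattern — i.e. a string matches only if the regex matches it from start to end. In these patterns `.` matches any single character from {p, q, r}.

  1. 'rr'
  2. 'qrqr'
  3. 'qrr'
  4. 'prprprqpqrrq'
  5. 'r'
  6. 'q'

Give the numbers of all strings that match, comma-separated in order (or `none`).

2, 5, 6

1 → no match
2 → match
3 → no match
4 → no match
5 → match
6 → match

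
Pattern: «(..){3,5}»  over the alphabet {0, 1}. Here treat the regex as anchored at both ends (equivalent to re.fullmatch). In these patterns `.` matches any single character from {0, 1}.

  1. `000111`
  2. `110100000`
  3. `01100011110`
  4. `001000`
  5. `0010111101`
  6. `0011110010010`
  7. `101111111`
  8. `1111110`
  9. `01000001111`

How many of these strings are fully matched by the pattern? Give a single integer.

3

1 → match
2 → no match
3 → no match
4 → match
5 → match
6 → no match
7 → no match
8 → no match
9 → no match
Total matched: 3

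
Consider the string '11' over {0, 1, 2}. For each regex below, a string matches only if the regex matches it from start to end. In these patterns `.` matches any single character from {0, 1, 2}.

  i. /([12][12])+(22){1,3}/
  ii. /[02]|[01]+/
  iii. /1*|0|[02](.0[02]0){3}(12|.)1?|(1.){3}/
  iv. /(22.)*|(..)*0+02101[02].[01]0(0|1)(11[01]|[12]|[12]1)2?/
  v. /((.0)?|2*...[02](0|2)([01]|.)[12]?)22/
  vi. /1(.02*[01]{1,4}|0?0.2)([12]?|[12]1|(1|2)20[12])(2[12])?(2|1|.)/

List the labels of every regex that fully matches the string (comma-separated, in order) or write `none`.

ii, iii

i → no match — must end with '22'
ii → match
iii → match
iv → no match
v → no match — must end with '22'
vi → no match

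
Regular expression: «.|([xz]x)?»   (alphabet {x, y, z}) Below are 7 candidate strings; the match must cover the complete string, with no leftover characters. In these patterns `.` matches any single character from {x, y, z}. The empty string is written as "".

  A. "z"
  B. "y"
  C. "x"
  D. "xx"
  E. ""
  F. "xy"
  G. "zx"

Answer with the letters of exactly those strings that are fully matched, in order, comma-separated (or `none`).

A, B, C, D, E, G

A → match
B → match
C → match
D → match
E → match
F → no match
G → match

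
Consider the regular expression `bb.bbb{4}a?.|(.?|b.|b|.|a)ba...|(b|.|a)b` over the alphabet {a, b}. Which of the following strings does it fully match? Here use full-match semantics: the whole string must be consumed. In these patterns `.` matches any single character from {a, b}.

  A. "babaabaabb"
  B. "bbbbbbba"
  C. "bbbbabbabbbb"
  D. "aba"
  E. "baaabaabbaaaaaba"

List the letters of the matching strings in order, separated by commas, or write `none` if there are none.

none

A. "babaabaabb" → no match
B. "bbbbbbba" → no match
C. "bbbbabbabbbb" → no match
D. "aba" → no match
E → no match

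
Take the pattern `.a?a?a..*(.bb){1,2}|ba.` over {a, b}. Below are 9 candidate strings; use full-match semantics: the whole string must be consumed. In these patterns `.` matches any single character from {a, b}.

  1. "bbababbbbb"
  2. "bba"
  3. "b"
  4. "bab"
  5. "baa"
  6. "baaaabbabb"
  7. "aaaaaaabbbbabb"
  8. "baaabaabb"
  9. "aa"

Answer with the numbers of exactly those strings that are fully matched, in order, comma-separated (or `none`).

4, 5, 6, 7, 8

1 → no match
2 → no match
3 → no match
4 → match
5 → match
6 → match
7 → match
8 → match
9 → no match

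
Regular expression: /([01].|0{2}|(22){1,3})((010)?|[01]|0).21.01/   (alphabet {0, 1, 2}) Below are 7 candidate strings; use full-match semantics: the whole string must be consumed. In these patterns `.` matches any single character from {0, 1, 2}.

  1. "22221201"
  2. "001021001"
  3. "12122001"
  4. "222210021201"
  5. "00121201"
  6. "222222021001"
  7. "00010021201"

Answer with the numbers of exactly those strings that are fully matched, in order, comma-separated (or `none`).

1, 2, 5, 6, 7

1 → match
2 → match
3 → no match
4 → no match
5 → match
6 → match
7 → match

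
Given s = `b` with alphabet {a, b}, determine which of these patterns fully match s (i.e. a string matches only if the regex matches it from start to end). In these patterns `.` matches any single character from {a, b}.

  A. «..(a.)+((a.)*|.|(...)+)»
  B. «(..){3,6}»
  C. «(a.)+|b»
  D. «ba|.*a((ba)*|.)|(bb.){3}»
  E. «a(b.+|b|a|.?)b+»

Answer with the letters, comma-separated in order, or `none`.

C

A → no match
B → no match
C → match
D → no match
E → no match — must start with `a`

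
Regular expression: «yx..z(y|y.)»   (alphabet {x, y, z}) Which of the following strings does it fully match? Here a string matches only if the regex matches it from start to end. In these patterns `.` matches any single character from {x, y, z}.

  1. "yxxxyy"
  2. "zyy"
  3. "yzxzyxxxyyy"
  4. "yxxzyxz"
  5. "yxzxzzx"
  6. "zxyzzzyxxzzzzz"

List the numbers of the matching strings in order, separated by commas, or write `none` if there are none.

none

1. "yxxxyy" → no match
2. "zyy" → no match — must start with "yx"
3. "yzxzyxxxyyy" → no match — must start with "yx"
4. "yxxzyxz" → no match
5. "yxzxzzx" → no match
6 → no match — must start with "yx"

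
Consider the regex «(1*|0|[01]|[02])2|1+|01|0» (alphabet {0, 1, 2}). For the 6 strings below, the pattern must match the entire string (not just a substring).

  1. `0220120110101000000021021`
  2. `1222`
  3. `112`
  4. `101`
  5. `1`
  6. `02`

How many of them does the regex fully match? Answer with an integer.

1 → no match
2. `1222` → no match
3. `112` → match
4. `101` → no match
5. `1` → match
6. `02` → match
Total matched: 3

3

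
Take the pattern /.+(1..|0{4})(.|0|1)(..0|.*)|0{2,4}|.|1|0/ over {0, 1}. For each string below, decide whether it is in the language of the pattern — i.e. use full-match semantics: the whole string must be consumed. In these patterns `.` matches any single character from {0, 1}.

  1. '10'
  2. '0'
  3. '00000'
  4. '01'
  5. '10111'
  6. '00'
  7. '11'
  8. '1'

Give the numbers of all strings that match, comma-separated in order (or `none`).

2, 6, 8

1 → no match
2 → match
3 → no match
4 → no match
5 → no match
6 → match
7 → no match
8 → match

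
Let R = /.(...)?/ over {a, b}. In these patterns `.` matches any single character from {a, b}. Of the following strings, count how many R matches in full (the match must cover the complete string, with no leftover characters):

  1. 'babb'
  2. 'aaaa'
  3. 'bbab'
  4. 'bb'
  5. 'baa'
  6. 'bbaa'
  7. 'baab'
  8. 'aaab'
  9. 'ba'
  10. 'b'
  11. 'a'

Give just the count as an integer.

8

1 → match
2 → match
3 → match
4 → no match
5 → no match
6 → match
7 → match
8 → match
9 → no match
10 → match
11 → match
Total matched: 8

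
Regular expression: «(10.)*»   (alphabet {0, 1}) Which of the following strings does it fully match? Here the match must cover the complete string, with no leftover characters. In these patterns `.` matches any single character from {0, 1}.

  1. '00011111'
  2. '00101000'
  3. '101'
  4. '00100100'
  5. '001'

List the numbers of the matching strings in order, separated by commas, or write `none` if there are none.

3

1 → no match
2 → no match
3 → match
4 → no match
5 → no match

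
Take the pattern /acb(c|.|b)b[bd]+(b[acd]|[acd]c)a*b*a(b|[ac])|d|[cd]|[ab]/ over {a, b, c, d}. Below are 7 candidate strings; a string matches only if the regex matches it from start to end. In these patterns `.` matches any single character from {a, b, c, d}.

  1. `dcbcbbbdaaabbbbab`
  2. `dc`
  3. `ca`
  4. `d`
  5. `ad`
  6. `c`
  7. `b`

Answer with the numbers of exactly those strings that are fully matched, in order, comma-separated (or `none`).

1 → no match
2 → no match
3 → no match
4 → match
5 → no match
6 → match
7 → match

4, 6, 7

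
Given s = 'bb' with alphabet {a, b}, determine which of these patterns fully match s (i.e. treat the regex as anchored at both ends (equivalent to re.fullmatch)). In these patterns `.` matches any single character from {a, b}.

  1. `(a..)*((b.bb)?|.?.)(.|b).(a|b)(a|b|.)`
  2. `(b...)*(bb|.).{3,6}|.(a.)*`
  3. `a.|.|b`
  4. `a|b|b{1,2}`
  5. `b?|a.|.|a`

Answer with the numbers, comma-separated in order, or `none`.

1 → no match
2 → no match
3 → no match
4 → match
5 → no match

4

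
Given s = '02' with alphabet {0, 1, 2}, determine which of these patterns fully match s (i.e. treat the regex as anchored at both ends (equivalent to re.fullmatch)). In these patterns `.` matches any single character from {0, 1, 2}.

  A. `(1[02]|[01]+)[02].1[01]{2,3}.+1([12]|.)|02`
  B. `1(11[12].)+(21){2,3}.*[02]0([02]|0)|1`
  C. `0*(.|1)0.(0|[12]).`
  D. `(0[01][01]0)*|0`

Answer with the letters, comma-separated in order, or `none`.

A → match
B → no match
C → no match
D → no match

A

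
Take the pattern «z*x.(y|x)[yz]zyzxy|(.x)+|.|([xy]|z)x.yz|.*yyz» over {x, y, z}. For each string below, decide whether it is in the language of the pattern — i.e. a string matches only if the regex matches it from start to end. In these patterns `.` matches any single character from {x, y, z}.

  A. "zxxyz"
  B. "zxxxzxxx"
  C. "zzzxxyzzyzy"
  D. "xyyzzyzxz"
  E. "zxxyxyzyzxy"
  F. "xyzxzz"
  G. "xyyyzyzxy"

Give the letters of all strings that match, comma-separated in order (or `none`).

A, B, G

A → match
B → match
C → no match
D → no match
E → no match
F → no match
G → match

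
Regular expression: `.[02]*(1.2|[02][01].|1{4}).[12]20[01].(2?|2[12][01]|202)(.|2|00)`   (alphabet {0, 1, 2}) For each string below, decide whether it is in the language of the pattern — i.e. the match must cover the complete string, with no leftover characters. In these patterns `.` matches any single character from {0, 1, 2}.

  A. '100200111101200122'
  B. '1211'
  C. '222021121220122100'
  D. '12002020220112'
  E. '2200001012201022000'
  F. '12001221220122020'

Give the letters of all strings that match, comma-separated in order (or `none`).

A, C, D, E, F

A → match
B. '1211' → no match
C → match
D → match
E → match
F → match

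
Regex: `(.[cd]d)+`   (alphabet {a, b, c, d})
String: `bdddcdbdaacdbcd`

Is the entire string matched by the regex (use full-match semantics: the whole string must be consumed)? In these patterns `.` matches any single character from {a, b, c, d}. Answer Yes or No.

No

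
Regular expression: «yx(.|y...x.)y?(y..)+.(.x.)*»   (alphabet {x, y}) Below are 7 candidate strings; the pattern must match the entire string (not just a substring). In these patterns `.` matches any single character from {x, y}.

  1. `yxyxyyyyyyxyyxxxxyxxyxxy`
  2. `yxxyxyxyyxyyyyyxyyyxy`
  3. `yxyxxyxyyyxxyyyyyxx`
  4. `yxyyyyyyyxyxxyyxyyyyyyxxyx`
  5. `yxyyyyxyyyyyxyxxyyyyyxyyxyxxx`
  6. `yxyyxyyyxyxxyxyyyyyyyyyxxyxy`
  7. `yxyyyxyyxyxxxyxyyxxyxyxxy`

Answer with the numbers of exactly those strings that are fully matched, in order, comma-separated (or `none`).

1 → no match
2 → no match
3 → match
4 → no match
5 → match
6 → match
7 → match

3, 5, 6, 7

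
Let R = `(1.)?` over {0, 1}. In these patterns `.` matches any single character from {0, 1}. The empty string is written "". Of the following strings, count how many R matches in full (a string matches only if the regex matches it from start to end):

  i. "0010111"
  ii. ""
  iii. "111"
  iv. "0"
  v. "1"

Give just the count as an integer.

i → no match
ii → match
iii → no match
iv → no match
v → no match
Total matched: 1

1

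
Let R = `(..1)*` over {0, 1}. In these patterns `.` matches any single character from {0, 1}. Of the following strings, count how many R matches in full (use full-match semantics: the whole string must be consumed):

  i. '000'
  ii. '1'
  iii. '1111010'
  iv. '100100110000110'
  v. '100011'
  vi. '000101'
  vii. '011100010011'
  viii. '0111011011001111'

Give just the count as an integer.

i → no match
ii → no match
iii → no match
iv → no match
v → no match
vi → no match
vii → no match
viii → no match
Total matched: 0

0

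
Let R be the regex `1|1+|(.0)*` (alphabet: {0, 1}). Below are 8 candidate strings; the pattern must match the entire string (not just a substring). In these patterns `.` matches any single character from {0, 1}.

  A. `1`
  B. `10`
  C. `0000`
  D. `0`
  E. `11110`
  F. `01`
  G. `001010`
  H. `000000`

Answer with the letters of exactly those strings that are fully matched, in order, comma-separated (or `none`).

A, B, C, G, H

A → match
B → match
C → match
D → no match
E → no match
F → no match
G → match
H → match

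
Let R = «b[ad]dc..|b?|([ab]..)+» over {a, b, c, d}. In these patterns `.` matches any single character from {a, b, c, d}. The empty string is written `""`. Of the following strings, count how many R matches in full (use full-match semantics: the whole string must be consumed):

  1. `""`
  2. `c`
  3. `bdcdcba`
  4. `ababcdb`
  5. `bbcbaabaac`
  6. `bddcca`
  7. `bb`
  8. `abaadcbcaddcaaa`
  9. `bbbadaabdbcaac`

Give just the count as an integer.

1. `""` → match
2. `c` → no match
3. `bdcdcba` → no match
4. `ababcdb` → no match
5. `bbcbaabaac` → no match
6. `bddcca` → match
7. `bb` → no match
8 → no match
9 → no match
Total matched: 2

2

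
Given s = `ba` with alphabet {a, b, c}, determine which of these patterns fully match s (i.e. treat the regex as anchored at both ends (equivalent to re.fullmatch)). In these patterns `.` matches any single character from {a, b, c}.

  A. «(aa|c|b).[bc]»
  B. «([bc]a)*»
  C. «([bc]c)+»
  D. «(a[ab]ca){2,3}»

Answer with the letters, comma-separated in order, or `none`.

B

A → no match
B → match
C → no match — must end with `c`
D → no match — must start with `a`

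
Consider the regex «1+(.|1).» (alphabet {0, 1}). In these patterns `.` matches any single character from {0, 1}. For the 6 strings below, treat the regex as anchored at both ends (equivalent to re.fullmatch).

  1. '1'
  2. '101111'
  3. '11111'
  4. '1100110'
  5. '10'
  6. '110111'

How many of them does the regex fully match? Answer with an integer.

1 → no match
2 → no match
3 → match
4 → no match
5 → no match
6 → no match
Total matched: 1

1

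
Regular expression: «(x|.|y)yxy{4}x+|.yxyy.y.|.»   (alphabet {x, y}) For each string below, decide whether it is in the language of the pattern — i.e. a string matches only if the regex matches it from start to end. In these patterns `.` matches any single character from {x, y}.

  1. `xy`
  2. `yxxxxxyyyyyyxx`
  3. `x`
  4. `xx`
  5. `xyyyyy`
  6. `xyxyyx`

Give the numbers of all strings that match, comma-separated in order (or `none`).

1 → no match
2 → no match
3 → match
4 → no match
5 → no match
6 → no match

3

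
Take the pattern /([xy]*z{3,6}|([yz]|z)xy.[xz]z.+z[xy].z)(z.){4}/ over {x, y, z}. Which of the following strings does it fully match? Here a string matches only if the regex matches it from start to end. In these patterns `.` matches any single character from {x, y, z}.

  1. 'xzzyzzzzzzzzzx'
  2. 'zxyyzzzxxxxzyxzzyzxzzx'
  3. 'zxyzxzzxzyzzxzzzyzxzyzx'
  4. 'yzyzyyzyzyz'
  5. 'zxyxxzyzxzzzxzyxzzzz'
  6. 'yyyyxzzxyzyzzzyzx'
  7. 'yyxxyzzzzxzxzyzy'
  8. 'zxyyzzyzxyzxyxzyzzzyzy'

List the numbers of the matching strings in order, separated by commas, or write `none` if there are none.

1 → no match
2 → no match
3 → match
4 → no match
5 → no match
6 → no match
7 → match
8 → no match

3, 7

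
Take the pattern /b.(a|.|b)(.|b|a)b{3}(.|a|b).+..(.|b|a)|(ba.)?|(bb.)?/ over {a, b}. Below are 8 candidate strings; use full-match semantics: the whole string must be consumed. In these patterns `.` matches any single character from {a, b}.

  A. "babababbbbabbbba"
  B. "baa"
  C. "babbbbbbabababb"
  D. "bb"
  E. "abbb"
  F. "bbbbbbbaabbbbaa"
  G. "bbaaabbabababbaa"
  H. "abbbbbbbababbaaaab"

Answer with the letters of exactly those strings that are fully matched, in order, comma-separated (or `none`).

B, C, F

A → no match
B. "baa" → match
C → match
D. "bb" → no match
E. "abbb" → no match
F → match
G → no match
H → no match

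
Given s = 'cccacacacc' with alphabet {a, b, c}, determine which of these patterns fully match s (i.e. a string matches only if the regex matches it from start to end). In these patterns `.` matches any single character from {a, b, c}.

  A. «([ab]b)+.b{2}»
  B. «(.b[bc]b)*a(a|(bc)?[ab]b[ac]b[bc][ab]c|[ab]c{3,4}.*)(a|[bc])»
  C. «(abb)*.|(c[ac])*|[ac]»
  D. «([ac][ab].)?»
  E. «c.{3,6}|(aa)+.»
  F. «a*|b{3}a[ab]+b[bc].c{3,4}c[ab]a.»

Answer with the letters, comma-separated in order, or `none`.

A → no match — must end with 'b'
B → no match
C → match
D → no match
E → no match
F → no match

C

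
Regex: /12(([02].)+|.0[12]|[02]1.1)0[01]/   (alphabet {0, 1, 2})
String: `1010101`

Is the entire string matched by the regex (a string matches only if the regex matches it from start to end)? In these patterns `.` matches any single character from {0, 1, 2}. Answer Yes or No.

Every match must start with `12`, but `1010101` does not.

No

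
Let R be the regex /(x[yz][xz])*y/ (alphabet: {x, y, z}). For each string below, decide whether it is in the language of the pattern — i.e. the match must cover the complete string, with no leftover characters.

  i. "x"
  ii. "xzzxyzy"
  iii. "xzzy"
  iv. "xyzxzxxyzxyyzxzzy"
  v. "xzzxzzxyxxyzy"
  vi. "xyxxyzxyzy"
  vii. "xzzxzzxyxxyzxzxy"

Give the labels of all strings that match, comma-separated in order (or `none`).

ii, iii, v, vi, vii

i → no match — must end with "y"
ii → match
iii → match
iv → no match
v → match
vi → match
vii → match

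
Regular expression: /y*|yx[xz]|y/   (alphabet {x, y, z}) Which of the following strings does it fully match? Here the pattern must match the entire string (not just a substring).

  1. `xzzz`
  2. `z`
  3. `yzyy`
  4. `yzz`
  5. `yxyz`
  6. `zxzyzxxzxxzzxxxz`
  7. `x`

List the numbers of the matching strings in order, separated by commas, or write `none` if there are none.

1. `xzzz` → no match
2. `z` → no match
3. `yzyy` → no match
4. `yzz` → no match
5. `yxyz` → no match
6 → no match
7. `x` → no match

none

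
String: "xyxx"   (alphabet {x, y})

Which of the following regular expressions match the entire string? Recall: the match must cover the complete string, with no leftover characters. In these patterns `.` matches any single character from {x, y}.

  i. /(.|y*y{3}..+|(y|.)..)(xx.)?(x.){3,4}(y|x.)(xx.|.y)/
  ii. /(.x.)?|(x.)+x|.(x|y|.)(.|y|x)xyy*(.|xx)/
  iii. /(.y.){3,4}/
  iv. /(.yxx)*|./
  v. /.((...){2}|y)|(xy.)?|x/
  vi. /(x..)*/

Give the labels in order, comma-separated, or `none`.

i → no match
ii → no match
iii → no match
iv → match
v → no match
vi → no match

iv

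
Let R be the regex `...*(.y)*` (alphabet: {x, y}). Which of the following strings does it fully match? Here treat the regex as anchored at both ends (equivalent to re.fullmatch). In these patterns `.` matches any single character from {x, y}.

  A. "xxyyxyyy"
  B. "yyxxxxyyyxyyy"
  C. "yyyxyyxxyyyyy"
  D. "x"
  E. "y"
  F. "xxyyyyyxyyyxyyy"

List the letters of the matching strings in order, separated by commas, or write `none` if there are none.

A, B, C, F

A → match
B → match
C → match
D → no match
E → no match
F → match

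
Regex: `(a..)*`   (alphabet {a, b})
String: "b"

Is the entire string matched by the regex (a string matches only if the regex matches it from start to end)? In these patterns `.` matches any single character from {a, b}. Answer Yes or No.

No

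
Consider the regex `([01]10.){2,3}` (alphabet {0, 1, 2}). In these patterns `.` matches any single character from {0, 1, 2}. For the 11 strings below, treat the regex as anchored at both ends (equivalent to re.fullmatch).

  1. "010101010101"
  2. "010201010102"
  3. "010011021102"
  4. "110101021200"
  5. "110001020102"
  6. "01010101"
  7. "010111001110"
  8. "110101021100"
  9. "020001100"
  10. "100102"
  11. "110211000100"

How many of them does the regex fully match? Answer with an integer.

1. "010101010101" → match
2. "010201010102" → match
3. "010011021102" → match
4. "110101021200" → no match
5. "110001020102" → match
6. "01010101" → match
7. "010111001110" → no match
8. "110101021100" → match
9. "020001100" → no match
10. "100102" → no match
11. "110211000100" → match
Total matched: 7

7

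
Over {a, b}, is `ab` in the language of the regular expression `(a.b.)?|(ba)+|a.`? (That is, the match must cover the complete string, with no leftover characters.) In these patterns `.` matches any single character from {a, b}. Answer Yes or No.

Yes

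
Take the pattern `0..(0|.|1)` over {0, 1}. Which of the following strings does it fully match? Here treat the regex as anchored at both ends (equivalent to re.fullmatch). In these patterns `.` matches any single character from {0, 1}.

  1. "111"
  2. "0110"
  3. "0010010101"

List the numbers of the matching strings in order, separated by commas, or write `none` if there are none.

2

1. "111" → no match — must start with "0"
2. "0110" → match
3. "0010010101" → no match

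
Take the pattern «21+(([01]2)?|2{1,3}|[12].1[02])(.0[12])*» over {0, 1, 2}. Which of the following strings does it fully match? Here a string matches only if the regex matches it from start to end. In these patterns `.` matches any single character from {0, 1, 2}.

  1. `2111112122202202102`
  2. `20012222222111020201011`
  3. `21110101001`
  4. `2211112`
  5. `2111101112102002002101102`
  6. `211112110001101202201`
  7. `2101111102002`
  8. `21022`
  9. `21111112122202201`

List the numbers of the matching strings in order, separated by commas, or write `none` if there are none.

1 → no match
2 → no match — must start with `21`
3 → no match
4 → no match — must start with `21`
5 → no match
6 → match
7 → no match
8 → no match
9 → no match

6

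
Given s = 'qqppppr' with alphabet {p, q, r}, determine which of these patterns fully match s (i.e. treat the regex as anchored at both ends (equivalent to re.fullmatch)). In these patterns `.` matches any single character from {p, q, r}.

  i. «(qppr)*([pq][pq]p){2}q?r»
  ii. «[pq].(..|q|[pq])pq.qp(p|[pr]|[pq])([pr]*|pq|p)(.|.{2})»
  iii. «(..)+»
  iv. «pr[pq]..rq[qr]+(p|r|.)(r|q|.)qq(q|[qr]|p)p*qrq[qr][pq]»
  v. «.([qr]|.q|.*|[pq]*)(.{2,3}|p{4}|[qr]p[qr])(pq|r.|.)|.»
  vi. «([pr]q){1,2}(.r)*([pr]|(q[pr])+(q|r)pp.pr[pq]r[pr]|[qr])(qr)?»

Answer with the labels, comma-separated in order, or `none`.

i, v

i → match
ii → no match
iii → no match
iv → no match — must start with 'pr'
v → match
vi → no match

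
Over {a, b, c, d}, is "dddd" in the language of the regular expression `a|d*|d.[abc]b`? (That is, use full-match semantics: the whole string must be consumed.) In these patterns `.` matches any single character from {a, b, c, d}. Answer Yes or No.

Yes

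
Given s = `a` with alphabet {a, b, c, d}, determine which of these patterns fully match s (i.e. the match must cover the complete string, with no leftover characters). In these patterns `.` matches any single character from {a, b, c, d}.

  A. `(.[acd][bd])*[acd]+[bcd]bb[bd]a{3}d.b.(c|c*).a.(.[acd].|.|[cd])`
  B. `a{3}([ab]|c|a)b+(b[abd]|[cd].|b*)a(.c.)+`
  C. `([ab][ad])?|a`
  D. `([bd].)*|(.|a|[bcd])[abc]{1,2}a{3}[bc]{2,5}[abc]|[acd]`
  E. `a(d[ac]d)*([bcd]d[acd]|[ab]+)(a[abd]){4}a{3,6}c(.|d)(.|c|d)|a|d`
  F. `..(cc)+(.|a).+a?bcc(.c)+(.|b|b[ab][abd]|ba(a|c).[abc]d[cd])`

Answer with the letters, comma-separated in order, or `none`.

C, D, E

A → no match
B → no match
C → match
D → match
E → match
F → no match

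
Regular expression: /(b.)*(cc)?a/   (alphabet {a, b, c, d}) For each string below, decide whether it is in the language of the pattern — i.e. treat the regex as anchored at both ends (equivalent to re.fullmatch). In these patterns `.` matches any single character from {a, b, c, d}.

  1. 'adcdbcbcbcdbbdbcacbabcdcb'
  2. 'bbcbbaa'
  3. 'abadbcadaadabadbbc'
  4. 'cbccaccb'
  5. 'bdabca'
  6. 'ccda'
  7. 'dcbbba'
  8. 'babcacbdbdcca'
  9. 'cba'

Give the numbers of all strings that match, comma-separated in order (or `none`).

1 → no match — must end with 'a'
2 → no match
3 → no match — must end with 'a'
4 → no match — must end with 'a'
5 → no match
6 → no match
7 → no match
8 → no match
9 → no match

none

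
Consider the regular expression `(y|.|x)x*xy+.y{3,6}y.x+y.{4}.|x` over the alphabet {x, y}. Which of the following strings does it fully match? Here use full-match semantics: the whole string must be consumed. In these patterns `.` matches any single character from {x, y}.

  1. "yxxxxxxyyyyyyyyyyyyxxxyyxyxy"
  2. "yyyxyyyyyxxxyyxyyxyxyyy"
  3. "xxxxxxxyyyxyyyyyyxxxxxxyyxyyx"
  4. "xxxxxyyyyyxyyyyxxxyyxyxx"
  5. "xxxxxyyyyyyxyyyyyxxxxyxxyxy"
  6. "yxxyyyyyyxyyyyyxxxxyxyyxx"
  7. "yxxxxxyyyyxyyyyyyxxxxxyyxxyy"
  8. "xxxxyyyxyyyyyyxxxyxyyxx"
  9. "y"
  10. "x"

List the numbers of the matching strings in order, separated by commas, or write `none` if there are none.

1, 3, 4, 5, 6, 7, 8, 10

1 → match
2 → no match
3 → match
4 → match
5 → match
6 → match
7 → match
8 → match
9. "y" → no match
10. "x" → match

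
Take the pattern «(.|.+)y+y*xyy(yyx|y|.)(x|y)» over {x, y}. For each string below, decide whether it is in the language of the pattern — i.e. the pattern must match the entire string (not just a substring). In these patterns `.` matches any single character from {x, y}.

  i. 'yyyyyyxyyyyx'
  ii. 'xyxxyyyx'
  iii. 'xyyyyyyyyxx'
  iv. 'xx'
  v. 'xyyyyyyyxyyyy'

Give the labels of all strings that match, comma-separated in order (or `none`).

v

i → no match
ii → no match
iii → no match
iv → no match
v → match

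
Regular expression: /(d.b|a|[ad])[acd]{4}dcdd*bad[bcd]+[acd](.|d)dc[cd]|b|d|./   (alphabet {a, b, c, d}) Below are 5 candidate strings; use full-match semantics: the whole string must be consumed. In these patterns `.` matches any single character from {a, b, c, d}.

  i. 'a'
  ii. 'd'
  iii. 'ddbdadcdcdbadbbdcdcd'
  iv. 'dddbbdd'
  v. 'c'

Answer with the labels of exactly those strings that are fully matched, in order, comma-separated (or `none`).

i, ii, iii, v

i → match
ii → match
iii → match
iv → no match
v → match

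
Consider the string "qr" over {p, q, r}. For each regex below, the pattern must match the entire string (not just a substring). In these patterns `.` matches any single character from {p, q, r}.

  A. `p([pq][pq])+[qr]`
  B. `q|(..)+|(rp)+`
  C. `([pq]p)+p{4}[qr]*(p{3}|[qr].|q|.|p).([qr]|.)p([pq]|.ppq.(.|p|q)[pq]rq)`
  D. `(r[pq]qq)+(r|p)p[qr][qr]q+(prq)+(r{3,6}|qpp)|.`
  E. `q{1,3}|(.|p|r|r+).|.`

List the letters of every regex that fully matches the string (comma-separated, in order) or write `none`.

B, E

A → no match — must start with "p"
B → match
C → no match
D → no match
E → match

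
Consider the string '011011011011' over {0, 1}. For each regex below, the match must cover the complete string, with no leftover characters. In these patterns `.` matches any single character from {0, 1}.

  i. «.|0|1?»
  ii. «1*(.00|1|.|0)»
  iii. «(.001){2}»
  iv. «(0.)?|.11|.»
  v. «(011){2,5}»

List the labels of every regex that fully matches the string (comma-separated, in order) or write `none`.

v

i → no match
ii → no match
iii → no match — must end with '001'
iv → no match
v → match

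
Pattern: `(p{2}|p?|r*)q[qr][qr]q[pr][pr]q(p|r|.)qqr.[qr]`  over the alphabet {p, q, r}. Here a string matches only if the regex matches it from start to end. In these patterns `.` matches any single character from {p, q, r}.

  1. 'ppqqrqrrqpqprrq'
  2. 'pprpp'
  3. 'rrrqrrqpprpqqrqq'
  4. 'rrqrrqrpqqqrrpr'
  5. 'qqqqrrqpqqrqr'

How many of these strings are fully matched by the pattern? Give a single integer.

1 → no match
2 → no match
3 → no match
4 → no match
5 → match
Total matched: 1

1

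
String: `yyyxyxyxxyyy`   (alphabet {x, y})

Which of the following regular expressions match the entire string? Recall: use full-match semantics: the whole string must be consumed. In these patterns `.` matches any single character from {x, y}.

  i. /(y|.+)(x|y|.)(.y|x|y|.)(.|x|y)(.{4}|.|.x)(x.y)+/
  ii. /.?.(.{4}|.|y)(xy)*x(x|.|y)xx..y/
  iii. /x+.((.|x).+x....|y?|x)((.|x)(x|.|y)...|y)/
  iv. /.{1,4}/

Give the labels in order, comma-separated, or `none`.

i → no match
ii → match
iii → no match — must start with `x`
iv → no match

ii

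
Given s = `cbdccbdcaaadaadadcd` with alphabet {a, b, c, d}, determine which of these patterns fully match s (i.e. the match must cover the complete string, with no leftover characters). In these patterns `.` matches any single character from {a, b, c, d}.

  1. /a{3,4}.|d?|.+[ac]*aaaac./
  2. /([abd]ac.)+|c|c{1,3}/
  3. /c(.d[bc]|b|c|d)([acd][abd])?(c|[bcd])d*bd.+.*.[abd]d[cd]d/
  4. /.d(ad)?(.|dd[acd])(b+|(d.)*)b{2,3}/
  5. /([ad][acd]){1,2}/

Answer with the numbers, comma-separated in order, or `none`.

1 → no match
2 → no match
3 → match
4 → no match — must end with `b`
5 → no match

3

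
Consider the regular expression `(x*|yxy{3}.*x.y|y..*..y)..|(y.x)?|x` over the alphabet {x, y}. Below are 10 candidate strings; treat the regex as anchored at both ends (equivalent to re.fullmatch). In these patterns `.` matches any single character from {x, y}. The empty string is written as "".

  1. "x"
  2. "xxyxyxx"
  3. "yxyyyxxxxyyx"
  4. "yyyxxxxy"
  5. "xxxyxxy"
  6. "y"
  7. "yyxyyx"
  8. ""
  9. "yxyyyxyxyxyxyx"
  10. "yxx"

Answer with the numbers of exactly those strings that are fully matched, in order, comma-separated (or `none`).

1, 3, 8, 10

1 → match
2 → no match
3 → match
4 → no match
5 → no match
6 → no match
7 → no match
8 → match
9 → no match
10 → match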